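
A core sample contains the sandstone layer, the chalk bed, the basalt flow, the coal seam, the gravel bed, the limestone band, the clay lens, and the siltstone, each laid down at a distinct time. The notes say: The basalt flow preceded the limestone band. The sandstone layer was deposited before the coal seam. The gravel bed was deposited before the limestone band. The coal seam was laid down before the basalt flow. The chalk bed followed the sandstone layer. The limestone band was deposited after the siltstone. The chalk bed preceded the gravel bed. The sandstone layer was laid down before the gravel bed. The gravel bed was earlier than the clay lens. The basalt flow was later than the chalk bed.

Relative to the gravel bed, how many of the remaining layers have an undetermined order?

3

Forced before the gravel bed: the chalk bed and the sandstone layer; forced after the gravel bed: the clay lens and the limestone band.
That leaves the basalt flow, the coal seam, and the siltstone with no forced order relative to the gravel bed — 3.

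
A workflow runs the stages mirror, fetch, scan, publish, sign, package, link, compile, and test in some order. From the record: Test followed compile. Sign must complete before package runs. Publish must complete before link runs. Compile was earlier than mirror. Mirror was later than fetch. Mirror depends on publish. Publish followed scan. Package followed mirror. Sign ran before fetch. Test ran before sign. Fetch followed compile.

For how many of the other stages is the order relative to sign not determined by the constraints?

3

Forced before sign: compile and test; forced after sign: fetch, mirror, and package.
That leaves link, publish, and scan with no forced order relative to sign — 3.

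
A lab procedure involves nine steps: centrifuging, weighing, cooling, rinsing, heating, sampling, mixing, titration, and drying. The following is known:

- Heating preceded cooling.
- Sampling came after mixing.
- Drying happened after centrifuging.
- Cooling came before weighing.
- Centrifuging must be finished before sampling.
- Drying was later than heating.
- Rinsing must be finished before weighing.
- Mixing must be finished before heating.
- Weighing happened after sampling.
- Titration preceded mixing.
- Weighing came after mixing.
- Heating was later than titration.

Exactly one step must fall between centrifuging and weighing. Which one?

Tracing the constraints gives centrifuging → sampling → weighing, so sampling sits after centrifuging and before weighing.
No other step is forced both after centrifuging and before weighing.

sampling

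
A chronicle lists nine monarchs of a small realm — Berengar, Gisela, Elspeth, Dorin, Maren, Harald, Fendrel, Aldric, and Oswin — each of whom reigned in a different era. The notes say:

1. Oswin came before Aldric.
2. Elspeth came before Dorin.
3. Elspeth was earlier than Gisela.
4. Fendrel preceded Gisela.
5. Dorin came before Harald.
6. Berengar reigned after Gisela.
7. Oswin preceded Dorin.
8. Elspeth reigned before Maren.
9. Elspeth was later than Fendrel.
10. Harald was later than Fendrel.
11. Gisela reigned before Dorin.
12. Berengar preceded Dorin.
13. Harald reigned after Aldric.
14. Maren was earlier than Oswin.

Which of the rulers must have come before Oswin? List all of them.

Directly stated before Oswin: Maren.
Elspeth reaches Oswin via Elspeth → Maren → Oswin.
Fendrel reaches Oswin via Fendrel → Elspeth → Maren → Oswin.
No chain forces Aldric (or any of the others) ahead of Oswin.

Elspeth, Fendrel, Maren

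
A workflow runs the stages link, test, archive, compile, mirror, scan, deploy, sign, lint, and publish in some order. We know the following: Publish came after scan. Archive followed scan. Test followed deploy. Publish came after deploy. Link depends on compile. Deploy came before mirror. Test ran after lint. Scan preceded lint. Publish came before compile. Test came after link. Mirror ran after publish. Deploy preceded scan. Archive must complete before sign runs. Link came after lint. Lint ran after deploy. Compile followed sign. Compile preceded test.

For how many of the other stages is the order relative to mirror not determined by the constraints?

6

Forced before mirror: deploy, publish, and scan.
That leaves archive, compile, link, lint, sign, and test with no forced order relative to mirror — 6.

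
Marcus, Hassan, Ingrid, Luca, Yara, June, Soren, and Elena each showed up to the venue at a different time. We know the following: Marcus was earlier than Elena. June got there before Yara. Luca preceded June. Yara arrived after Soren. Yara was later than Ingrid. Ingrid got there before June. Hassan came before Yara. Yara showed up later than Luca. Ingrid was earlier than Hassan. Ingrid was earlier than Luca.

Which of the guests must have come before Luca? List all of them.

Directly stated before Luca: Ingrid.

Ingrid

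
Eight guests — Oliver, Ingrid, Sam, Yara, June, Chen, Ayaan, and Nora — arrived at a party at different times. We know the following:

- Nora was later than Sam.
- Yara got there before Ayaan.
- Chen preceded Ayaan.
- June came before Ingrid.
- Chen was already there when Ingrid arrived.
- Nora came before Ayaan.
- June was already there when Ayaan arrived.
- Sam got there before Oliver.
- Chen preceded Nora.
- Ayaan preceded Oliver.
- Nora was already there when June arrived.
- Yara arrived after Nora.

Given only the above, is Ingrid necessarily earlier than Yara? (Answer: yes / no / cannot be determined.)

cannot be determined

No chain of stated constraints runs from Ingrid to Yara, and none runs from Yara to Ingrid either.
So the relative order of Ingrid and Yara is not fixed by the given facts.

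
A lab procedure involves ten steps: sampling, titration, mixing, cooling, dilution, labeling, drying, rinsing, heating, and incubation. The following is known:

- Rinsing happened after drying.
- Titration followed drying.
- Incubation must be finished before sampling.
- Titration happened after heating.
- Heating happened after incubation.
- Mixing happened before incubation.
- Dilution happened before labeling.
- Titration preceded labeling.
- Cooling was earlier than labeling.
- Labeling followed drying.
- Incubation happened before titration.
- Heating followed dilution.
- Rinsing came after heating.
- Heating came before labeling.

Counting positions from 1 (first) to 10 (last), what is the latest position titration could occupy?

Titration must come before labeling — 1 step forced after it.
Everything else can be placed before titration in some valid order, so titration can sit as late as position 10 − 1 = 9.

9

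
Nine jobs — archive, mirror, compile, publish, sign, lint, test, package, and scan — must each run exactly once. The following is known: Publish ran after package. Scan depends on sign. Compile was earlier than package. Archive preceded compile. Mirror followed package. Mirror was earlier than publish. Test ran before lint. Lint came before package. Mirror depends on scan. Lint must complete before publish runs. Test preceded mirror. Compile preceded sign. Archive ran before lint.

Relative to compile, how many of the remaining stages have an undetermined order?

2

Forced before compile: archive; forced after compile: mirror, package, publish, scan, and sign.
That leaves lint and test with no forced order relative to compile — 2.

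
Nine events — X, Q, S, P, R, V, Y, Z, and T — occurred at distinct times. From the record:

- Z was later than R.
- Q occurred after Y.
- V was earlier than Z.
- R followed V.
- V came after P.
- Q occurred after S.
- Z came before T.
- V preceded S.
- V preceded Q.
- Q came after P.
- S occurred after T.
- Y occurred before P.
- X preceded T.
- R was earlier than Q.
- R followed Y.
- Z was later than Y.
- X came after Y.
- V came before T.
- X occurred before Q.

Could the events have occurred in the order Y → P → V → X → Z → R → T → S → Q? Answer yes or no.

no

The constraints require R before Z, but in the proposed sequence Z appears ahead of R. That one violation is enough.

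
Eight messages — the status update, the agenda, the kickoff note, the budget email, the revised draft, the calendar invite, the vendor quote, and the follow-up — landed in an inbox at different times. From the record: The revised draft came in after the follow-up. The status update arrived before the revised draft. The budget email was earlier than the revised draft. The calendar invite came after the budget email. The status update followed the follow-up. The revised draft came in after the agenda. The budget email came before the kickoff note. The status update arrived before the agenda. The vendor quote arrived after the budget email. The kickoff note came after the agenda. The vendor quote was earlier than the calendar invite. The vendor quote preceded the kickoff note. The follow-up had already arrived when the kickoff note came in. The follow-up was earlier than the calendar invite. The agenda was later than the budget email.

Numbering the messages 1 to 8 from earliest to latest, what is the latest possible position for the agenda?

6

The agenda must come before the kickoff note and the revised draft — 2 messages forced after it.
Everything else can be placed before the agenda in some valid order, so the agenda can sit as late as position 8 − 2 = 6.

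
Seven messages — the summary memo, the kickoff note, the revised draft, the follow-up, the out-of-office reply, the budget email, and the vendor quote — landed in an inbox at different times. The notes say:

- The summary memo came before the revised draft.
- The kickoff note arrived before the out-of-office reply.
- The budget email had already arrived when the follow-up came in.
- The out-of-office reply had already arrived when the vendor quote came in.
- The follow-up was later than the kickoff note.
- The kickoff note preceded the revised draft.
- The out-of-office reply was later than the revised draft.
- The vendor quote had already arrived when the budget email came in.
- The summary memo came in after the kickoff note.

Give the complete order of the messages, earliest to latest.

The constraints fix every adjacent pair, so only one ordering works:
the kickoff note → the summary memo → the revised draft → the out-of-office reply → the vendor quote → the budget email → the follow-up.

the kickoff note, the summary memo, the revised draft, the out-of-office reply, the vendor quote, the budget email, the follow-up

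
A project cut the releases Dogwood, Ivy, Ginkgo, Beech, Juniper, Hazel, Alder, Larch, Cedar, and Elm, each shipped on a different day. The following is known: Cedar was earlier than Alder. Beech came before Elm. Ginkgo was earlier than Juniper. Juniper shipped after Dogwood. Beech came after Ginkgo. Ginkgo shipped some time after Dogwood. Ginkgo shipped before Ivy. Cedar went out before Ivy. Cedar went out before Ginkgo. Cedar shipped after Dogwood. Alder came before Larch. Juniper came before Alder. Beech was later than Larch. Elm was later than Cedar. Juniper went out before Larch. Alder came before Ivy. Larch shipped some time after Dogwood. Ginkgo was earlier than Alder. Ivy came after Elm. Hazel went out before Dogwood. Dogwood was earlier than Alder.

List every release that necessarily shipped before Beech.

Alder, Cedar, Dogwood, Ginkgo, Hazel, Juniper, Larch

Directly stated before Beech: Ginkgo and Larch.
Alder reaches Beech via Alder → Larch → Beech.
Cedar reaches Beech via Cedar → Ginkgo → Beech.
Dogwood reaches Beech via Dogwood → Ginkgo → Beech.
Likewise Hazel and Juniper each reach Beech by chaining the stated constraints.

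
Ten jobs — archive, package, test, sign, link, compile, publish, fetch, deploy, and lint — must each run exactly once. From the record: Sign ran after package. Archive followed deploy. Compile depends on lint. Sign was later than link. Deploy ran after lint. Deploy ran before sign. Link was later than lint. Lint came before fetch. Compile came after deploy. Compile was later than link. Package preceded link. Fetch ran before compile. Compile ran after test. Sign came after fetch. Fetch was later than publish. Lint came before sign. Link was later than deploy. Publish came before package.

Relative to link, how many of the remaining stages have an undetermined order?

Forced before link: deploy, lint, package, and publish; forced after link: compile and sign.
That leaves archive, fetch, and test with no forced order relative to link — 3.

3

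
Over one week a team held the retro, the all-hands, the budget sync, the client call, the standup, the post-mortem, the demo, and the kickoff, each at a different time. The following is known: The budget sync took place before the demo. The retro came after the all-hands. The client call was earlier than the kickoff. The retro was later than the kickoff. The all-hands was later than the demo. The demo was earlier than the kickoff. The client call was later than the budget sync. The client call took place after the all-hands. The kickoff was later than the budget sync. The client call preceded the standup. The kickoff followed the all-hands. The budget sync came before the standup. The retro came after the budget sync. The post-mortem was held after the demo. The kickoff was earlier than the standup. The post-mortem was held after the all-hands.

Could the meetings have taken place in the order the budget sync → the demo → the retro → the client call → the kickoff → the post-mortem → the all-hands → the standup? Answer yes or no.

The constraints require the kickoff before the retro, but in the proposed sequence the retro appears ahead of the kickoff. That one violation is enough.

no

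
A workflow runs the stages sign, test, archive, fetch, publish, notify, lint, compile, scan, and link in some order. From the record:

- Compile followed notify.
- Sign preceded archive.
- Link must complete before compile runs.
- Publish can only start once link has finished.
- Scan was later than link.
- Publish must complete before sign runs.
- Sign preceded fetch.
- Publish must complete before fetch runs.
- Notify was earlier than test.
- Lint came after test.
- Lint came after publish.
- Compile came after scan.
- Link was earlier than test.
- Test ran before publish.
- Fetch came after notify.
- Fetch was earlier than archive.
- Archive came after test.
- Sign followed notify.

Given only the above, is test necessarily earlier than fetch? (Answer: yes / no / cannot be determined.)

Chain the constraints: test → publish → fetch. Each link is directly stated, so test comes before fetch.

yes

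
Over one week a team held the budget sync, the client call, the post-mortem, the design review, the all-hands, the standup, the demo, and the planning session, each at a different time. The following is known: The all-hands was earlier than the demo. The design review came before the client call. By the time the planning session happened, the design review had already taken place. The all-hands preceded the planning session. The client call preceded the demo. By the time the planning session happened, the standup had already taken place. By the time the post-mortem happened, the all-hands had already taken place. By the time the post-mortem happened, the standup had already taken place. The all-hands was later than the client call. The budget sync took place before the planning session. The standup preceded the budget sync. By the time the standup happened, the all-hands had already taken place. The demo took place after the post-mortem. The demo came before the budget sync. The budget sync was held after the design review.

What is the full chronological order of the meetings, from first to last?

the design review, the client call, the all-hands, the standup, the post-mortem, the demo, the budget sync, the planning session

The constraints fix every adjacent pair, so only one ordering works:
the design review → the client call → the all-hands → the standup → the post-mortem → the demo → the budget sync → the planning session.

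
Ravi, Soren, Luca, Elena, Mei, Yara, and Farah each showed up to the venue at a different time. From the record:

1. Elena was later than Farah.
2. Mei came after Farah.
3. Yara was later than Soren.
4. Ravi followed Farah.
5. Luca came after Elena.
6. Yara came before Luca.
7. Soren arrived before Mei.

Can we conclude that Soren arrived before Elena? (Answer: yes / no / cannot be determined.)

No chain of stated constraints runs from Soren to Elena, and none runs from Elena to Soren either.
So the relative order of Soren and Elena is not fixed by the given facts.

cannot be determined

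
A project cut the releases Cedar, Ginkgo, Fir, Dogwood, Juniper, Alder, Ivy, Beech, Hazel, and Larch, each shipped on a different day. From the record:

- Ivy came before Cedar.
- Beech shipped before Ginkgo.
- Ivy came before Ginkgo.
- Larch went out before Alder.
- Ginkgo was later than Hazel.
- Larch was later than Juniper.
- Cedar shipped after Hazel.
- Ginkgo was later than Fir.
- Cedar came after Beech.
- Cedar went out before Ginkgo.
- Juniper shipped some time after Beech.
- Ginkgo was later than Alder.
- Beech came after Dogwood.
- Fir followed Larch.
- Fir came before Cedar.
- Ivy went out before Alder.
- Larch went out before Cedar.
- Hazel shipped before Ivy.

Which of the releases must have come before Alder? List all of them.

Directly stated before Alder: Ivy and Larch.
Beech reaches Alder via Beech → Juniper → Larch → Alder.
Dogwood reaches Alder via Dogwood → Beech → Juniper → Larch → Alder.
Hazel reaches Alder via Hazel → Ivy → Alder.
Likewise Juniper reaches Alder by chaining the stated constraints.

Beech, Dogwood, Hazel, Ivy, Juniper, Larch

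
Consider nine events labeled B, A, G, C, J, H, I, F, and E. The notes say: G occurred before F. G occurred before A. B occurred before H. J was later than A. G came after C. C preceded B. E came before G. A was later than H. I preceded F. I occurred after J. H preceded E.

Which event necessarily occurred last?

F

Every other event has a chain of constraints placing it before F, so F is last.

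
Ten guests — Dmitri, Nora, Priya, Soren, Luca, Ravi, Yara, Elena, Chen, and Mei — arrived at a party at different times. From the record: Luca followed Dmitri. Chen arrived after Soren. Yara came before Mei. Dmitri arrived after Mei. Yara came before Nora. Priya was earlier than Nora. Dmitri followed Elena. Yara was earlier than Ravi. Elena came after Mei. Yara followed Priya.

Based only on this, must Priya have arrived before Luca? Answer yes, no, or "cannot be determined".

yes

Chain the constraints: Priya → Yara → Mei → Dmitri → Luca. Each link is directly stated, so Priya comes before Luca.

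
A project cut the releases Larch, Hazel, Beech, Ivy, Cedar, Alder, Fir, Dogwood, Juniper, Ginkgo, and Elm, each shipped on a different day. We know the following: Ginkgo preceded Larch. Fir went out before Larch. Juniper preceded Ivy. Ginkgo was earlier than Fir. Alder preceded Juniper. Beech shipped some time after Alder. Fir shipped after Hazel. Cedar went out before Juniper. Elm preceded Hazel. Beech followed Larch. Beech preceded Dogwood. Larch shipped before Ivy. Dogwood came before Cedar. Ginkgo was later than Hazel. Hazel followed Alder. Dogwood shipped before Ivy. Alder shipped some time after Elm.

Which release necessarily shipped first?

Elm

Elm has a chain of constraints placing it before every other release, so Elm must be first.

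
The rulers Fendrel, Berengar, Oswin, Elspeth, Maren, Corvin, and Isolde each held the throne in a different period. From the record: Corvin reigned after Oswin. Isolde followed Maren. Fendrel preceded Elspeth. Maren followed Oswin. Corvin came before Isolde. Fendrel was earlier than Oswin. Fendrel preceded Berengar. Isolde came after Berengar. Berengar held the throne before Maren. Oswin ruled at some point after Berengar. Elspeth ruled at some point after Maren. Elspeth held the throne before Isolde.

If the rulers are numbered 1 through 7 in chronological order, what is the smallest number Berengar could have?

Fendrel must come before Berengar — 1 forced predecessor.
Nothing else is forced ahead of Berengar, so their earliest slot is position 1 + 1 = 2.

2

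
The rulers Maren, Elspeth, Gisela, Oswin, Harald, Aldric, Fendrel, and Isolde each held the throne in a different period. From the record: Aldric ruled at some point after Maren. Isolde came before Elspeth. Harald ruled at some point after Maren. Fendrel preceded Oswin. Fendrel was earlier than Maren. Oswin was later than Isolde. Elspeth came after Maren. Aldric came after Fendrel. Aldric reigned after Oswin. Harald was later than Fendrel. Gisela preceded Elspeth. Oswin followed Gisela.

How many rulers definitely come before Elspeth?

Directly stated before Elspeth: Gisela, Isolde, and Maren.
Fendrel reaches Elspeth via Fendrel → Maren → Elspeth.
That's Fendrel, Gisela, Isolde, and Maren — 4 in all.

4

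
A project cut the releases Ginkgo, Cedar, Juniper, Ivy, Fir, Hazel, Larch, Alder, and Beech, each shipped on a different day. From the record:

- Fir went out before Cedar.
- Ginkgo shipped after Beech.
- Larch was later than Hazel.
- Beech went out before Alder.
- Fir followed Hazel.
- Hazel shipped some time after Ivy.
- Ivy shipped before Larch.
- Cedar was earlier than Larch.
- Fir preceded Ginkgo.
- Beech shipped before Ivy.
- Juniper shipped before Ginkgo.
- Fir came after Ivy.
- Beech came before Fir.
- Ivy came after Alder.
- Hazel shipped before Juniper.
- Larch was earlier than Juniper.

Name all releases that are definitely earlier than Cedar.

Directly stated before Cedar: Fir.
Alder reaches Cedar via Alder → Ivy → Fir → Cedar.
Beech reaches Cedar via Beech → Fir → Cedar.
Hazel reaches Cedar via Hazel → Fir → Cedar.
Likewise Ivy reaches Cedar by chaining the stated constraints.

Alder, Beech, Fir, Hazel, Ivy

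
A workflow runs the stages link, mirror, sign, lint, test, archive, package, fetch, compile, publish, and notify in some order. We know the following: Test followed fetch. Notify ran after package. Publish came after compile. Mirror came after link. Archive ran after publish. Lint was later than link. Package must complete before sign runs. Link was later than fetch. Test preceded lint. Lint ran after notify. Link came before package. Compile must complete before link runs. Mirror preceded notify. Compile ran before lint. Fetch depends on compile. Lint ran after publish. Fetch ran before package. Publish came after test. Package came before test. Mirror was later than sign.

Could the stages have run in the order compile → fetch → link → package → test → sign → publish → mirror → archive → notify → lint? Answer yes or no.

Check each stated constraint against the proposed order — e.g. link is ahead of lint; compile is ahead of lint. Every pair is in the required order; nothing is violated.

yes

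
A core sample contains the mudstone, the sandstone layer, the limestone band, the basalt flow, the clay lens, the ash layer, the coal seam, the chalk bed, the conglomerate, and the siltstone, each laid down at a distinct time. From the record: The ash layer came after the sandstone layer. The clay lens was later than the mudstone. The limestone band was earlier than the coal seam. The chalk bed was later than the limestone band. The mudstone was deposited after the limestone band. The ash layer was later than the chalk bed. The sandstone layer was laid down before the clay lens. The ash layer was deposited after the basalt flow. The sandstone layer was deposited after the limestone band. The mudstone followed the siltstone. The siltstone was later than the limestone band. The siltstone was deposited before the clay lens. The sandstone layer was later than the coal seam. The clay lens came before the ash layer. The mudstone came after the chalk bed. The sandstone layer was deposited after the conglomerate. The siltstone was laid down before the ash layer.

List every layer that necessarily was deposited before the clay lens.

Directly stated before the clay lens: the mudstone, the sandstone layer, and the siltstone.
The chalk bed reaches the clay lens via the chalk bed → the mudstone → the clay lens.
The coal seam reaches the clay lens via the coal seam → the sandstone layer → the clay lens.
The conglomerate reaches the clay lens via the conglomerate → the sandstone layer → the clay lens.
Likewise the limestone band reaches the clay lens by chaining the stated constraints.
No chain forces the ash layer (or any of the others) ahead of the clay lens.

the chalk bed, the coal seam, the conglomerate, the limestone band, the mudstone, the sandstone layer, the siltstone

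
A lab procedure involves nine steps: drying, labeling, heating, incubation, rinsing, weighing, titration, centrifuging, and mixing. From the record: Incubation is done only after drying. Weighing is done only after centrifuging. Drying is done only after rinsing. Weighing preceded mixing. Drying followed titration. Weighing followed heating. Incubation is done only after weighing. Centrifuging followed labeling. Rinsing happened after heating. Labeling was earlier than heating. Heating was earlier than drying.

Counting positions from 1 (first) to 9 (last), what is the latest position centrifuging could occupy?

6

Centrifuging must come before incubation, mixing, and weighing — 3 steps forced after it.
Everything else can be placed before centrifuging in some valid order, so centrifuging can sit as late as position 9 − 3 = 6.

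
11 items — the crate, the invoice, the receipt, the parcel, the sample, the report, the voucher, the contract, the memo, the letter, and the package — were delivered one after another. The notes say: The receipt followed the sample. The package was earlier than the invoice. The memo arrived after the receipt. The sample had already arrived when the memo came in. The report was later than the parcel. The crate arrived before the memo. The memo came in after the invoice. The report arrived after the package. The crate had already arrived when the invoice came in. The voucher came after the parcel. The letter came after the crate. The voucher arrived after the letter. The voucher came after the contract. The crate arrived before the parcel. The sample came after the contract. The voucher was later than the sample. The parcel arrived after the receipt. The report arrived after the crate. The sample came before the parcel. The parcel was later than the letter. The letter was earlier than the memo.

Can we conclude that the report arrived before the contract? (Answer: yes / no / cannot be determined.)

Tracing the constraints gives the contract → the sample → the parcel → the report, so the contract must come before the report.
That means the report cannot be before the contract.

no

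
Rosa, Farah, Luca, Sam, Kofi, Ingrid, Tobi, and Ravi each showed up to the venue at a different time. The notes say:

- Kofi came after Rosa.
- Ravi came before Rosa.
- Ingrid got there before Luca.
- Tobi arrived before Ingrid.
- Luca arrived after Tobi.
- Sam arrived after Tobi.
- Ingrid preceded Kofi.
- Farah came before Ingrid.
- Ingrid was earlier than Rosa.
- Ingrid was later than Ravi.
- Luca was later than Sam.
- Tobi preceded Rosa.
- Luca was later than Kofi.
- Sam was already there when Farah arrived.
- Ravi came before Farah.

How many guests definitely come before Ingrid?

4

Directly stated before Ingrid: Farah, Ravi, and Tobi.
Sam reaches Ingrid via Sam → Farah → Ingrid.
No chain forces Luca (or any of the others) ahead of Ingrid.
That's Farah, Ravi, Sam, and Tobi — 4 in all.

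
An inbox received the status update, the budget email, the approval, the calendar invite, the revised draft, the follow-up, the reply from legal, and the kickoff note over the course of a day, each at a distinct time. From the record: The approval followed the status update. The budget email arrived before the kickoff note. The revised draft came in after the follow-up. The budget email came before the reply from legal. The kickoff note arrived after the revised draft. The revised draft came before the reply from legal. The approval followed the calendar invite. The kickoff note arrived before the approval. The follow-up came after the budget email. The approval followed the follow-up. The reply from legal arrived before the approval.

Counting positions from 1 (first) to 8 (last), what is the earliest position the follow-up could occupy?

The budget email must come before the follow-up — 1 forced predecessor.
Nothing else is forced ahead of the follow-up, so its earliest slot is position 1 + 1 = 2.

2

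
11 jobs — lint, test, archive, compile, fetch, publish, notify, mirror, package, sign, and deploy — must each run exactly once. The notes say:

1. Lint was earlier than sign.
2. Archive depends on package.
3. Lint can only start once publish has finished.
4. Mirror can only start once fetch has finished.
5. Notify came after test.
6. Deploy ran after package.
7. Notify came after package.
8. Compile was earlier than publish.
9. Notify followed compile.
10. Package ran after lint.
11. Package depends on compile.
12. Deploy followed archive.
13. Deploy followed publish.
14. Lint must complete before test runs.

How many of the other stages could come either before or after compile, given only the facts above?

2

Forced after compile: archive, deploy, lint, notify, package, publish, sign, and test.
That leaves fetch and mirror with no forced order relative to compile — 2.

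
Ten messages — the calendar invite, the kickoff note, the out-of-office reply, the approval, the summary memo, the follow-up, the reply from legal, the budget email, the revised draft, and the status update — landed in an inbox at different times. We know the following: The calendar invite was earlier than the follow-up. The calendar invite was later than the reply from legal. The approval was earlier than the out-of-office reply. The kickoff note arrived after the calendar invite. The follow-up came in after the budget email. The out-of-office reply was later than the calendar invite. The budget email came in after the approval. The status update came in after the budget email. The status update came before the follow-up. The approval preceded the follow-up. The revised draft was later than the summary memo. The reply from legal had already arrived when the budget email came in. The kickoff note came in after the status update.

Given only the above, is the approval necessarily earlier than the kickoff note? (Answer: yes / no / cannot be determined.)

Chain the constraints: the approval → the budget email → the status update → the kickoff note. Each link is directly stated, so the approval comes before the kickoff note.

yes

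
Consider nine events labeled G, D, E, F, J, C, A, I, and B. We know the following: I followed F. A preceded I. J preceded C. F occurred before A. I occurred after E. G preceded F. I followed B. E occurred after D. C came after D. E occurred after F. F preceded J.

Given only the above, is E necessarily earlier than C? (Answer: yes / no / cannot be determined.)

No chain of stated constraints runs from E to C, and none runs from C to E either.
So the relative order of E and C is not fixed by the given facts.

cannot be determined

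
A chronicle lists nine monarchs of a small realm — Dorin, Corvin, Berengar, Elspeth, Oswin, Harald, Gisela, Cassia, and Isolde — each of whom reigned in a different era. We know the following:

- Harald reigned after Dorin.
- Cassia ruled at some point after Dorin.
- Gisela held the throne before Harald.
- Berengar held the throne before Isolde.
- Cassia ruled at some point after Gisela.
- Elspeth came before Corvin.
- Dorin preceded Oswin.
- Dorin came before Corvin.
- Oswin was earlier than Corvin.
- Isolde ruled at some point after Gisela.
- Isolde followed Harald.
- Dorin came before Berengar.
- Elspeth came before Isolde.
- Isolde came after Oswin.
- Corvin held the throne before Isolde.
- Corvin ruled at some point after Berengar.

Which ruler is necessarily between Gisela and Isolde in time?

Tracing the constraints gives Gisela → Harald → Isolde, so Harald sits after Gisela and before Isolde.
No other ruler is forced both after Gisela and before Isolde.

Harald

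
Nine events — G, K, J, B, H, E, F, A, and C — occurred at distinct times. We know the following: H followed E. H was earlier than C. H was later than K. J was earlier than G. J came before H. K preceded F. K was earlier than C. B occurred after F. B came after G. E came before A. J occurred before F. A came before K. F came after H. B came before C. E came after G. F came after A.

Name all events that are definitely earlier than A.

Directly stated before A: E.
G reaches A via G → E → A.
J reaches A via J → G → E → A.
No chain forces K (or any of the others) ahead of A.

E, G, J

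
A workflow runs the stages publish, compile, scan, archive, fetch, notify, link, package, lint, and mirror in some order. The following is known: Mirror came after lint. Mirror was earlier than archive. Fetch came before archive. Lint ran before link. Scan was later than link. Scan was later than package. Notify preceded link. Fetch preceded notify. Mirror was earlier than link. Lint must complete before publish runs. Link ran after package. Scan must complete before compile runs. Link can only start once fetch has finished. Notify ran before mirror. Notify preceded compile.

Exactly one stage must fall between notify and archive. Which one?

mirror

Tracing the constraints gives notify → mirror → archive, so mirror sits after notify and before archive.
No other stage is forced both after notify and before archive.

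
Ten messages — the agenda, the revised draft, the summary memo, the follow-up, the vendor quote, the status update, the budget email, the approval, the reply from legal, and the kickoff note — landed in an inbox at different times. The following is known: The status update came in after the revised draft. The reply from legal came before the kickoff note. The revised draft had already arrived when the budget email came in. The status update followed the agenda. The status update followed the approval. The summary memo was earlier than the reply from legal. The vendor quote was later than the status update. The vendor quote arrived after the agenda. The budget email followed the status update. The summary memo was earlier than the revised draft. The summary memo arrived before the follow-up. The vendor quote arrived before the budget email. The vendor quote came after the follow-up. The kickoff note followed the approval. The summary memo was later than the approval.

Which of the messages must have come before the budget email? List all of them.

Directly stated before the budget email: the revised draft, the status update, and the vendor quote.
The agenda reaches the budget email via the agenda → the vendor quote → the budget email.
The approval reaches the budget email via the approval → the status update → the budget email.
The follow-up reaches the budget email via the follow-up → the vendor quote → the budget email.
Likewise the summary memo reaches the budget email by chaining the stated constraints.

the agenda, the approval, the follow-up, the revised draft, the status update, the summary memo, the vendor quote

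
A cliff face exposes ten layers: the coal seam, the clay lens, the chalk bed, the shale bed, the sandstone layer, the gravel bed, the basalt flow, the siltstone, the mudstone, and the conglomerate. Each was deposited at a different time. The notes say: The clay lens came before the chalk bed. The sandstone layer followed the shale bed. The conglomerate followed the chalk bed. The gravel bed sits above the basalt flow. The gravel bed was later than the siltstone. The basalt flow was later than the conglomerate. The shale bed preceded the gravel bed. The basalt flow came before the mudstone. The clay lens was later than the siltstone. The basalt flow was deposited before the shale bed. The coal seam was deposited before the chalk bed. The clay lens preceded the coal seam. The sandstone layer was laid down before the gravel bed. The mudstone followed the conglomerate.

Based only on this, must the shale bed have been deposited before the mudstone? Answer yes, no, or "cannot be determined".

No chain of stated constraints runs from the shale bed to the mudstone, and none runs from the mudstone to the shale bed either.
So the relative order of the shale bed and the mudstone is not fixed by the given facts.

cannot be determined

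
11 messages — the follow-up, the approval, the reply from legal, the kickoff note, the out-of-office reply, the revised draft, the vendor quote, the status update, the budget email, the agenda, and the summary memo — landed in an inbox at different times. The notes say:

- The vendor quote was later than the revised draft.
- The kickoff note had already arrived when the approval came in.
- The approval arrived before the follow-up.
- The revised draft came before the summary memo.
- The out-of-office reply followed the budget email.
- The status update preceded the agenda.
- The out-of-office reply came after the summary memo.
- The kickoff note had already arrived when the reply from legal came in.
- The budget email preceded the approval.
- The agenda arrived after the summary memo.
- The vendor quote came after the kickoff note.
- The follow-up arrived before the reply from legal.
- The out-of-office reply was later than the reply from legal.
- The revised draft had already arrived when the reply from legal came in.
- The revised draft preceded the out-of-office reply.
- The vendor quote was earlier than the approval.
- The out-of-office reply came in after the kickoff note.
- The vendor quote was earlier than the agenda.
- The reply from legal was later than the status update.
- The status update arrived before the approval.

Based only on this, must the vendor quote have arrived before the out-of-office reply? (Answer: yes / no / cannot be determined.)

Chain the constraints: the vendor quote → the approval → the follow-up → the reply from legal → the out-of-office reply. Each link is directly stated, so the vendor quote comes before the out-of-office reply.

yes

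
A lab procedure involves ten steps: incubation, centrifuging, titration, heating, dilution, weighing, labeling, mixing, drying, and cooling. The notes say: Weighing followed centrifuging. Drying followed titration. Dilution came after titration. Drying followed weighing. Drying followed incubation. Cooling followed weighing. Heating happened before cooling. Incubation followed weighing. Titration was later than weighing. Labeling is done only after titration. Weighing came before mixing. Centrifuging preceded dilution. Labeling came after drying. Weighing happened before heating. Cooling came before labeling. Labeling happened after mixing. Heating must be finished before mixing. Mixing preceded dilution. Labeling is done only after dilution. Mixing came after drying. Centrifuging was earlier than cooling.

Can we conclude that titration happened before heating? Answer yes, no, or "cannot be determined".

No chain of stated constraints runs from titration to heating, and none runs from heating to titration either.
So the relative order of titration and heating is not fixed by the given facts.

cannot be determined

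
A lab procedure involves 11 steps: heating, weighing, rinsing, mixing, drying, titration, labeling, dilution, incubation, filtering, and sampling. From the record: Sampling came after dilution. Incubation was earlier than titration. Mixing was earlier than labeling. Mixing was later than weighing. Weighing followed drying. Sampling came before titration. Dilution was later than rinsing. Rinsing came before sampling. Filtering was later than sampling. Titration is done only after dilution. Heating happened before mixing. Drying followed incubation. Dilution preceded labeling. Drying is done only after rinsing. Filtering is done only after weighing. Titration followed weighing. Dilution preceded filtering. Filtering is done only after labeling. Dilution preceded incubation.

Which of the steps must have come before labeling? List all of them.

dilution, drying, heating, incubation, mixing, rinsing, weighing

Directly stated before labeling: dilution and mixing.
Drying reaches labeling via drying → weighing → mixing → labeling.
Heating reaches labeling via heating → mixing → labeling.
Incubation reaches labeling via incubation → drying → weighing → mixing → labeling.
Likewise rinsing and weighing each reach labeling by chaining the stated constraints.
No chain forces filtering (or any of the others) ahead of labeling.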